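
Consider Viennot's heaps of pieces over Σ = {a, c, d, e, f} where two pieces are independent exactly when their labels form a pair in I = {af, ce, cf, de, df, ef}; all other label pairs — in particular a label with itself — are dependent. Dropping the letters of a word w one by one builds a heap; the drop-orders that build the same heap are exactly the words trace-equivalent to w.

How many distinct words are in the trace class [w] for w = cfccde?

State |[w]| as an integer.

#0=c has no predecessor
#1=f has no predecessor
#2=c depends on [0:c]
#3=c depends on [2:c]
#4=d depends on [3:c]
#5=e has no predecessor
sources: [0:c, 1:f, 5:e]
N(rest) = Σ N(rest − s) over sources s of rest; N(one piece) = 1:
  size 1 → [1]=1  [4]=1  [5]=1
  size 2 → [1,4]=2  [1,5]=2  [3,4]=1  [4,5]=2
  size 3 → [1,3,4]=3  [1,4,5]=6  [2,3,4]=1  [3,4,5]=3
  size 4 → [0,2,3,4]=1  [1,2,3,4]=4  [1,3,4,5]=12  [2,3,4,5]=4
  first=0(c) contributes 20
  first=1(f) contributes 5
  first=5(e) contributes 5
|[w]| = 30

30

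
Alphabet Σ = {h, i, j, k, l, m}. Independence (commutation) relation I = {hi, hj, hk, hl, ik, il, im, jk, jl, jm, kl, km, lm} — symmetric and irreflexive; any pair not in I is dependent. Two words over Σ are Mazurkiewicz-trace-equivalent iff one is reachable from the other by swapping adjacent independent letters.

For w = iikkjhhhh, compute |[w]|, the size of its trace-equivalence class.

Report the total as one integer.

0(i) covers ∅
1(i) covers 0:i
2(k) covers ∅
3(k) covers 2:k
4(j) covers 1:i
5(h) covers ∅
6(h) covers 5:h
7(h) covers 6:h
8(h) covers 7:h
floor of heap: 0:i, 2:k, 5:h
completions by unplaced set U, small U first (add the entries for U minus each lowest piece of U):
  |U|=1: {3}:1  {4}:1  {8}:1
  |U|=2: {1,4}:1  {2,3}:1  {3,4}:2  {3,8}:2  {4,8}:2  {7,8}:1
  |U|=3: {0,1,4}:1  {1,3,4}:3  {1,4,8}:3  {2,3,4}:3  {2,3,8}:3  {3,4,8}:6  {3,7,8}:3  {4,7,8}:3  {6,7,8}:1
  |U|=4: {0,1,3,4}:4  {0,1,4,8}:4  {1,2,3,4}:6  {1,3,4,8}:12  {1,4,7,8}:6  {2,3,4,8}:12  {2,3,7,8}:6  {3,4,7,8}:12  {3,6,7,8}:4  {4,6,7,8}:4  {5,6,7,8}:1
  |U|=5: {0,1,2,3,4}:10  {0,1,3,4,8}:20  {0,1,4,7,8}:10  {1,2,3,4,8}:30  {1,3,4,7,8}:30  {1,4,6,7,8}:10  {2,3,4,7,8}:30  {2,3,6,7,8}:10  {3,4,6,7,8}:20  {3,5,6,7,8}:5  {4,5,6,7,8}:5
  |U|=6: {0,1,2,3,4,8}:60  {0,1,3,4,7,8}:60  {0,1,4,6,7,8}:20  {1,2,3,4,7,8}:90  {1,3,4,6,7,8}:60  {1,4,5,6,7,8}:15  {2,3,4,6,7,8}:60  {2,3,5,6,7,8}:15  {3,4,5,6,7,8}:30
  |U|=7: {0,1,2,3,4,7,8}:210  {0,1,3,4,6,7,8}:140  {0,1,4,5,6,7,8}:35  {1,2,3,4,6,7,8}:210  {1,3,4,5,6,7,8}:105  {2,3,4,5,6,7,8}:105
  start at 0(i): 420
  start at 2(k): 280
  start at 5(h): 560
sum over floor = 1260

1260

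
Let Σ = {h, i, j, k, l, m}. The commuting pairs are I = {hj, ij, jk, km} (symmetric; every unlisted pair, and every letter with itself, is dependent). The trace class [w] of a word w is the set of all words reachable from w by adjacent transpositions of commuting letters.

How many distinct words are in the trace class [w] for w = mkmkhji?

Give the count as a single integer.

drop 0:m onto floor
drop 1:k onto floor
drop 2:m onto {0:m}
drop 3:k onto {1:k}
drop 4:h onto {2:m, 3:k}
drop 5:j onto {2:m}
drop 6:i onto {4:h}
ground layer = {0:m, 1:k}
drop-orders for the pieces not yet dropped (sum over which currently-grounded one goes next):
  1 to go: {5} 1  {6} 1
  2 to go: {4,6} 1  {5,6} 2
  3 to go: {3,4,6} 1  {4,5,6} 3
  4 to go: {1,3,4,6} 1  {2,4,5,6} 3  {3,4,5,6} 4
  5 to go: {0,2,4,5,6} 3  {1,3,4,5,6} 5  {2,3,4,5,6} 7
  if 0:m drops first: 12 orders
  if 1:k drops first: 10 orders
heap linearizations: 22

22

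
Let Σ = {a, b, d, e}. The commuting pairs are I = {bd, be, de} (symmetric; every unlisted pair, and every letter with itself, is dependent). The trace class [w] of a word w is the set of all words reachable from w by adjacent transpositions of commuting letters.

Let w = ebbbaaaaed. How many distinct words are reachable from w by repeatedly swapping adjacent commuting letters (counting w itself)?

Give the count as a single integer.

drop 0:e onto floor
drop 1:b onto floor
drop 2:b onto {1:b}
drop 3:b onto {2:b}
drop 4:a onto {0:e, 3:b}
drop 5:a onto {4:a}
drop 6:a onto {5:a}
drop 7:a onto {6:a}
drop 8:e onto {7:a}
drop 9:d onto {7:a}
ground layer = {0:e, 1:b}
drop-orders for the pieces not yet dropped (sum over which currently-grounded one goes next):
  1 to go: {8} 1  {9} 1
  2 to go: {8,9} 2
  3 to go: {7,8,9} 2
  4 to go: {6,7,8,9} 2
  5 to go: {5,6,7,8,9} 2
  6 to go: {4,5,6,7,8,9} 2
  7 to go: {0,4,5,6,7,8,9} 2  {3,4,5,6,7,8,9} 2
  8 to go: {0,3,4,5,6,7,8,9} 4  {2,3,4,5,6,7,8,9} 2
  if 0:e drops first: 2 orders
  if 1:b drops first: 6 orders
heap linearizations: 8

8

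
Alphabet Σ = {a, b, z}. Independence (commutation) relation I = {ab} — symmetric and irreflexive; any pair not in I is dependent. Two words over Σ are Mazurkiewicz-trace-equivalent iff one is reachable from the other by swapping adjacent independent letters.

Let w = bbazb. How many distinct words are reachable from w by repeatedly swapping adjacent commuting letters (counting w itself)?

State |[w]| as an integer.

3

#0=b has no predecessor
#1=b depends on [0:b]
#2=a has no predecessor
#3=z depends on [1:b, 2:a]
#4=b depends on [3:z]
sources: [0:b, 2:a]
N(rest) = Σ N(rest − s) over sources s of rest; N(one piece) = 1:
  size 1 → [4]=1
  size 2 → [3,4]=1
  size 3 → [1,3,4]=1  [2,3,4]=1
  first=0(b) contributes 2
  first=2(a) contributes 1
|[w]| = 3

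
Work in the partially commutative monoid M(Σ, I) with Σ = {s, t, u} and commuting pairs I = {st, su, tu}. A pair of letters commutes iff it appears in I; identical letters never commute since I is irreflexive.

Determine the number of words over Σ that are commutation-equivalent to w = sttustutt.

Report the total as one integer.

drop 0:s onto floor
drop 1:t onto floor
drop 2:t onto {1:t}
drop 3:u onto floor
drop 4:s onto {0:s}
drop 5:t onto {2:t}
drop 6:u onto {3:u}
drop 7:t onto {5:t}
drop 8:t onto {7:t}
ground layer = {0:s, 1:t, 3:u}
drop-orders for the pieces not yet dropped (sum over which currently-grounded one goes next):
  1 to go: {4} 1  {6} 1  {8} 1
  2 to go: {0,4} 1  {3,6} 1  {4,6} 2  {4,8} 2  {6,8} 2  {7,8} 1
  3 to go: {0,4,6} 3  {0,4,8} 3  {3,4,6} 3  {3,6,8} 3  {4,6,8} 6  {4,7,8} 3  {5,7,8} 1  {6,7,8} 3
  4 to go: {0,3,4,6} 6  {0,4,6,8} 12  {0,4,7,8} 6  {2,5,7,8} 1  {3,4,6,8} 12  {3,6,7,8} 6  {4,5,7,8} 4  {4,6,7,8} 12  {5,6,7,8} 4
  5 to go: {0,3,4,6,8} 30  {0,4,5,7,8} 10  {0,4,6,7,8} 30  {1,2,5,7,8} 1  {2,4,5,7,8} 5  {2,5,6,7,8} 5  {3,4,6,7,8} 30  {3,5,6,7,8} 10  {4,5,6,7,8} 20
  6 to go: {0,2,4,5,7,8} 15  {0,3,4,6,7,8} 90  {0,4,5,6,7,8} 60  {1,2,4,5,7,8} 6  {1,2,5,6,7,8} 6  {2,3,5,6,7,8} 15  {2,4,5,6,7,8} 30  {3,4,5,6,7,8} 60
  7 to go: {0,1,2,4,5,7,8} 21  {0,2,4,5,6,7,8} 105  {0,3,4,5,6,7,8} 210  {1,2,3,5,6,7,8} 21  {1,2,4,5,6,7,8} 42  {2,3,4,5,6,7,8} 105
  if 0:s drops first: 168 orders
  if 1:t drops first: 420 orders
  if 3:u drops first: 168 orders
heap linearizations: 756

756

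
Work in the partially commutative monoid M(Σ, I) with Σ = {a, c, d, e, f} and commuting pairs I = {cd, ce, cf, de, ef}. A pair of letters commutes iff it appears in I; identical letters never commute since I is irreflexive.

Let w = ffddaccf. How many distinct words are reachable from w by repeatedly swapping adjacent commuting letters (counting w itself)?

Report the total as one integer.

#0=f has no predecessor
#1=f depends on [0:f]
#2=d depends on [1:f]
#3=d depends on [2:d]
#4=a depends on [3:d]
#5=c depends on [4:a]
#6=c depends on [5:c]
#7=f depends on [4:a]
sources: [0:f]
N(rest) = Σ N(rest − s) over sources s of rest; N(one piece) = 1:
  size 1 → [6]=1  [7]=1
  size 2 → [5,6]=1  [6,7]=2
  size 3 → [5,6,7]=3
  size 4 → [4,5,6,7]=3
  size 5 → [3,4,5,6,7]=3
  size 6 → [2,3,4,5,6,7]=3
  first=0(f) contributes 3

3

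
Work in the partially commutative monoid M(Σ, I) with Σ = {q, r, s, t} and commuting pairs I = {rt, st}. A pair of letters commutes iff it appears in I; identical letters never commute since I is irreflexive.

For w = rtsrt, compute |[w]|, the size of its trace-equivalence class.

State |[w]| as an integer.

10

drop 0:r onto floor
drop 1:t onto floor
drop 2:s onto {0:r}
drop 3:r onto {2:s}
drop 4:t onto {1:t}
ground layer = {0:r, 1:t}
drop-orders for the pieces not yet dropped (sum over which currently-grounded one goes next):
  1 to go: {3} 1  {4} 1
  2 to go: {1,4} 1  {2,3} 1  {3,4} 2
  3 to go: {0,2,3} 1  {1,3,4} 3  {2,3,4} 3
  if 0:r drops first: 6 orders
  if 1:t drops first: 4 orders
heap linearizations: 10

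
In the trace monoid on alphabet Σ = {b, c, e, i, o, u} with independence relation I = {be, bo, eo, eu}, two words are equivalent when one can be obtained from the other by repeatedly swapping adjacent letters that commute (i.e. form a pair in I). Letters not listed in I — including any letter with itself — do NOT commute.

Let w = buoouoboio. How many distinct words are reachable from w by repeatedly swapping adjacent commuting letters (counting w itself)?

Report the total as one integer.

drop 0:b onto floor
drop 1:u onto {0:b}
drop 2:o onto {1:u}
drop 3:o onto {2:o}
drop 4:u onto {3:o}
drop 5:o onto {4:u}
drop 6:b onto {4:u}
drop 7:o onto {5:o}
drop 8:i onto {6:b, 7:o}
drop 9:o onto {8:i}
ground layer = {0:b}
drop-orders for the pieces not yet dropped (sum over which currently-grounded one goes next):
  1 to go: {9} 1
  2 to go: {8,9} 1
  3 to go: {6,8,9} 1  {7,8,9} 1
  4 to go: {5,7,8,9} 1  {6,7,8,9} 2
  5 to go: {5,6,7,8,9} 3
  6 to go: {4,5,6,7,8,9} 3
  7 to go: {3,4,5,6,7,8,9} 3
  8 to go: {2,3,4,5,6,7,8,9} 3
  if 0:b drops first: 3 orders

3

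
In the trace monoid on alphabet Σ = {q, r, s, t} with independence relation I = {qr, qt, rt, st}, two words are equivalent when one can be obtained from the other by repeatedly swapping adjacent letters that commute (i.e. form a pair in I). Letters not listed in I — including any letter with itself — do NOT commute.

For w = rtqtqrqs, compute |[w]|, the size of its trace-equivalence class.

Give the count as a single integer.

280

drop 0:r onto floor
drop 1:t onto floor
drop 2:q onto floor
drop 3:t onto {1:t}
drop 4:q onto {2:q}
drop 5:r onto {0:r}
drop 6:q onto {4:q}
drop 7:s onto {5:r, 6:q}
ground layer = {0:r, 1:t, 2:q}
drop-orders for the pieces not yet dropped (sum over which currently-grounded one goes next):
  1 to go: {3} 1  {7} 1
  2 to go: {1,3} 1  {3,7} 2  {5,7} 1  {6,7} 1
  3 to go: {0,5,7} 1  {1,3,7} 3  {3,5,7} 3  {3,6,7} 3  {4,6,7} 1  {5,6,7} 2
  4 to go: {0,3,5,7} 4  {0,5,6,7} 3  {1,3,5,7} 6  {1,3,6,7} 6  {2,4,6,7} 1  {3,4,6,7} 4  {3,5,6,7} 8  {4,5,6,7} 3
  5 to go: {0,1,3,5,7} 10  {0,3,5,6,7} 15  {0,4,5,6,7} 6  {1,3,4,6,7} 10  {1,3,5,6,7} 20  {2,3,4,6,7} 5  {2,4,5,6,7} 4  {3,4,5,6,7} 15
  6 to go: {0,1,3,5,6,7} 45  {0,2,4,5,6,7} 10  {0,3,4,5,6,7} 36  {1,2,3,4,6,7} 15  {1,3,4,5,6,7} 45  {2,3,4,5,6,7} 24
  if 0:r drops first: 84 orders
  if 1:t drops first: 70 orders
  if 2:q drops first: 126 orders
heap linearizations: 280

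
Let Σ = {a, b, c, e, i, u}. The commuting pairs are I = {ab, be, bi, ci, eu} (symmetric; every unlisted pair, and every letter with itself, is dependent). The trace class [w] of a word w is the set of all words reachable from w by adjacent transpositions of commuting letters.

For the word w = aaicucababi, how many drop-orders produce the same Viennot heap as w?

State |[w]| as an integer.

20

piece 0:a — minimal
piece 1:a rests on {0:a}
piece 2:i rests on {1:a}
piece 3:c rests on {1:a}
piece 4:u rests on {2:i, 3:c}
piece 5:c rests on {4:u}
piece 6:a rests on {5:c}
piece 7:b rests on {5:c}
piece 8:a rests on {6:a}
piece 9:b rests on {7:b}
piece 10:i rests on {8:a}
minimal pieces: {0:a}
ways to finish when only these pieces remain (= sum over removing one remaining piece with nothing left below it):
  1 left: {9}→1  {10}→1
  2 left: {7,9}→1  {8,10}→1  {9,10}→2
  3 left: {6,8,10}→1  {7,9,10}→3  {8,9,10}→3
  4 left: {6,8,9,10}→4  {7,8,9,10}→6
  5 left: {6,7,8,9,10}→10
  6 left: {5,6,7,8,9,10}→10
  7 left: {4,5,6,7,8,9,10}→10
  8 left: {2,4,5,6,7,8,9,10}→10  {3,4,5,6,7,8,9,10}→10
  9 left: {2,3,4,5,6,7,8,9,10}→20
  placing 0:a first → 20 extensions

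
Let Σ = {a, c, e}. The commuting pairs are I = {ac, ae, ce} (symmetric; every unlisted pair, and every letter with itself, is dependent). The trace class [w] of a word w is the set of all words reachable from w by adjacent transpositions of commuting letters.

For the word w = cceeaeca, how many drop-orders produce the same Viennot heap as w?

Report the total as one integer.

560

drop 0:c onto floor
drop 1:c onto {0:c}
drop 2:e onto floor
drop 3:e onto {2:e}
drop 4:a onto floor
drop 5:e onto {3:e}
drop 6:c onto {1:c}
drop 7:a onto {4:a}
ground layer = {0:c, 2:e, 4:a}
drop-orders for the pieces not yet dropped (sum over which currently-grounded one goes next):
  1 to go: {5} 1  {6} 1  {7} 1
  2 to go: {1,6} 1  {3,5} 1  {4,7} 1  {5,6} 2  {5,7} 2  {6,7} 2
  3 to go: {0,1,6} 1  {1,5,6} 3  {1,6,7} 3  {2,3,5} 1  {3,5,6} 3  {3,5,7} 3  {4,5,7} 3  {4,6,7} 3  {5,6,7} 6
  4 to go: {0,1,5,6} 4  {0,1,6,7} 4  {1,3,5,6} 6  {1,4,6,7} 6  {1,5,6,7} 12  {2,3,5,6} 4  {2,3,5,7} 4  {3,4,5,7} 6  {3,5,6,7} 12  {4,5,6,7} 12
  5 to go: {0,1,3,5,6} 10  {0,1,4,6,7} 10  {0,1,5,6,7} 20  {1,2,3,5,6} 10  {1,3,5,6,7} 30  {1,4,5,6,7} 30  {2,3,4,5,7} 10  {2,3,5,6,7} 20  {3,4,5,6,7} 30
  6 to go: {0,1,2,3,5,6} 20  {0,1,3,5,6,7} 60  {0,1,4,5,6,7} 60  {1,2,3,5,6,7} 60  {1,3,4,5,6,7} 90  {2,3,4,5,6,7} 60
  if 0:c drops first: 210 orders
  if 2:e drops first: 210 orders
  if 4:a drops first: 140 orders
heap linearizations: 560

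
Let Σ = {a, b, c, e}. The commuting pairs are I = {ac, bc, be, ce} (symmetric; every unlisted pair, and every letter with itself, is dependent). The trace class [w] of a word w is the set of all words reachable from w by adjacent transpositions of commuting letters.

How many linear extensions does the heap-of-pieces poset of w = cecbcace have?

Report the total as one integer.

140

#0=c has no predecessor
#1=e has no predecessor
#2=c depends on [0:c]
#3=b has no predecessor
#4=c depends on [2:c]
#5=a depends on [1:e, 3:b]
#6=c depends on [4:c]
#7=e depends on [5:a]
sources: [0:c, 1:e, 3:b]
N(rest) = Σ N(rest − s) over sources s of rest; N(one piece) = 1:
  size 1 → [6]=1  [7]=1
  size 2 → [4,6]=1  [5,7]=1  [6,7]=2
  size 3 → [1,5,7]=1  [2,4,6]=1  [3,5,7]=1  [4,6,7]=3  [5,6,7]=3
  size 4 → [0,2,4,6]=1  [1,3,5,7]=2  [1,5,6,7]=4  [2,4,6,7]=4  [3,5,6,7]=4  [4,5,6,7]=6
  size 5 → [0,2,4,6,7]=5  [1,3,5,6,7]=10  [1,4,5,6,7]=10  [2,4,5,6,7]=10  [3,4,5,6,7]=10
  size 6 → [0,2,4,5,6,7]=15  [1,2,4,5,6,7]=20  [1,3,4,5,6,7]=30  [2,3,4,5,6,7]=20
  first=0(c) contributes 70
  first=1(e) contributes 35
  first=3(b) contributes 35
|[w]| = 140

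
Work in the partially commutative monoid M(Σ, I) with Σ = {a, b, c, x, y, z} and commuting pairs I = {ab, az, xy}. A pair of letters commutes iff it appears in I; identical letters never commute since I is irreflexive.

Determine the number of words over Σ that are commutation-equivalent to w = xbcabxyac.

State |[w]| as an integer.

4

#0=x has no predecessor
#1=b depends on [0:x]
#2=c depends on [1:b]
#3=a depends on [2:c]
#4=b depends on [2:c]
#5=x depends on [3:a, 4:b]
#6=y depends on [3:a, 4:b]
#7=a depends on [5:x, 6:y]
#8=c depends on [7:a]
sources: [0:x]
N(rest) = Σ N(rest − s) over sources s of rest; N(one piece) = 1:
  size 1 → [8]=1
  size 2 → [7,8]=1
  size 3 → [5,7,8]=1  [6,7,8]=1
  size 4 → [5,6,7,8]=2
  size 5 → [3,5,6,7,8]=2  [4,5,6,7,8]=2
  size 6 → [3,4,5,6,7,8]=4
  size 7 → [2,3,4,5,6,7,8]=4
  first=0(x) contributes 4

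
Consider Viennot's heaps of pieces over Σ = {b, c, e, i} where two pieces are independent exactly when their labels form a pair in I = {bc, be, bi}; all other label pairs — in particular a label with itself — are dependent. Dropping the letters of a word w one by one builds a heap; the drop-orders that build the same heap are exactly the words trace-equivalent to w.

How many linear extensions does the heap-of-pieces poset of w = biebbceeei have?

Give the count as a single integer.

120

#0=b has no predecessor
#1=i has no predecessor
#2=e depends on [1:i]
#3=b depends on [0:b]
#4=b depends on [3:b]
#5=c depends on [2:e]
#6=e depends on [5:c]
#7=e depends on [6:e]
#8=e depends on [7:e]
#9=i depends on [8:e]
sources: [0:b, 1:i]
N(rest) = Σ N(rest − s) over sources s of rest; N(one piece) = 1:
  size 1 → [4]=1  [9]=1
  size 2 → [3,4]=1  [4,9]=2  [8,9]=1
  size 3 → [0,3,4]=1  [3,4,9]=3  [4,8,9]=3  [7,8,9]=1
  size 4 → [0,3,4,9]=4  [3,4,8,9]=6  [4,7,8,9]=4  [6,7,8,9]=1
  size 5 → [0,3,4,8,9]=10  [3,4,7,8,9]=10  [4,6,7,8,9]=5  [5,6,7,8,9]=1
  size 6 → [0,3,4,7,8,9]=20  [2,5,6,7,8,9]=1  [3,4,6,7,8,9]=15  [4,5,6,7,8,9]=6
  size 7 → [0,3,4,6,7,8,9]=35  [1,2,5,6,7,8,9]=1  [2,4,5,6,7,8,9]=7  [3,4,5,6,7,8,9]=21
  size 8 → [0,3,4,5,6,7,8,9]=56  [1,2,4,5,6,7,8,9]=8  [2,3,4,5,6,7,8,9]=28
  first=0(b) contributes 36
  first=1(i) contributes 84
|[w]| = 120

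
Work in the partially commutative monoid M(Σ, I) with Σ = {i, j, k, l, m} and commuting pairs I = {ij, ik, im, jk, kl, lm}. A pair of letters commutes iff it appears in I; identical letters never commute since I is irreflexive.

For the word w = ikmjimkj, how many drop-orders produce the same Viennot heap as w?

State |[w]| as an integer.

56

#0=i has no predecessor
#1=k has no predecessor
#2=m depends on [1:k]
#3=j depends on [2:m]
#4=i depends on [0:i]
#5=m depends on [3:j]
#6=k depends on [5:m]
#7=j depends on [5:m]
sources: [0:i, 1:k]
N(rest) = Σ N(rest − s) over sources s of rest; N(one piece) = 1:
  size 1 → [4]=1  [6]=1  [7]=1
  size 2 → [0,4]=1  [4,6]=2  [4,7]=2  [6,7]=2
  size 3 → [0,4,6]=3  [0,4,7]=3  [4,6,7]=6  [5,6,7]=2
  size 4 → [0,4,6,7]=12  [3,5,6,7]=2  [4,5,6,7]=8
  size 5 → [0,4,5,6,7]=20  [2,3,5,6,7]=2  [3,4,5,6,7]=10
  size 6 → [0,3,4,5,6,7]=30  [1,2,3,5,6,7]=2  [2,3,4,5,6,7]=12
  first=0(i) contributes 14
  first=1(k) contributes 42
|[w]| = 56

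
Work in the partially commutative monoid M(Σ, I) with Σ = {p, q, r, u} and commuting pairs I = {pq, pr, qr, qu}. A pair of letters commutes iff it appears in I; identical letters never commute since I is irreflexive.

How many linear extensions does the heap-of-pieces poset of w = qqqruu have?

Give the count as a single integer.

drop 0:q onto floor
drop 1:q onto {0:q}
drop 2:q onto {1:q}
drop 3:r onto floor
drop 4:u onto {3:r}
drop 5:u onto {4:u}
ground layer = {0:q, 3:r}
drop-orders for the pieces not yet dropped (sum over which currently-grounded one goes next):
  1 to go: {2} 1  {5} 1
  2 to go: {1,2} 1  {2,5} 2  {4,5} 1
  3 to go: {0,1,2} 1  {1,2,5} 3  {2,4,5} 3  {3,4,5} 1
  4 to go: {0,1,2,5} 4  {1,2,4,5} 6  {2,3,4,5} 4
  if 0:q drops first: 10 orders
  if 3:r drops first: 10 orders
heap linearizations: 20

20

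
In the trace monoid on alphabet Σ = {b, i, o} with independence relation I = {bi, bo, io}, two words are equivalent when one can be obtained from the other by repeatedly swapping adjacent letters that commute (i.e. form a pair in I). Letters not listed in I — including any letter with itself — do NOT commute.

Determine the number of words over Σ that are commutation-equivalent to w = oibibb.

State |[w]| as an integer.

60

drop 0:o onto floor
drop 1:i onto floor
drop 2:b onto floor
drop 3:i onto {1:i}
drop 4:b onto {2:b}
drop 5:b onto {4:b}
ground layer = {0:o, 1:i, 2:b}
drop-orders for the pieces not yet dropped (sum over which currently-grounded one goes next):
  1 to go: {0} 1  {3} 1  {5} 1
  2 to go: {0,3} 2  {0,5} 2  {1,3} 1  {3,5} 2  {4,5} 1
  3 to go: {0,1,3} 3  {0,3,5} 6  {0,4,5} 3  {1,3,5} 3  {2,4,5} 1  {3,4,5} 3
  4 to go: {0,1,3,5} 12  {0,2,4,5} 4  {0,3,4,5} 12  {1,3,4,5} 6  {2,3,4,5} 4
  if 0:o drops first: 10 orders
  if 1:i drops first: 20 orders
  if 2:b drops first: 30 orders
heap linearizations: 60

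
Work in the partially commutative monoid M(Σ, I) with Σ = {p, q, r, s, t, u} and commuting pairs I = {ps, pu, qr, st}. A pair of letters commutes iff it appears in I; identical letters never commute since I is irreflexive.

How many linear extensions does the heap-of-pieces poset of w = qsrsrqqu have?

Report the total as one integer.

piece 0:q — minimal
piece 1:s rests on {0:q}
piece 2:r rests on {1:s}
piece 3:s rests on {2:r}
piece 4:r rests on {3:s}
piece 5:q rests on {3:s}
piece 6:q rests on {5:q}
piece 7:u rests on {4:r, 6:q}
minimal pieces: {0:q}
ways to finish when only these pieces remain (= sum over removing one remaining piece with nothing left below it):
  1 left: {7}→1
  2 left: {4,7}→1  {6,7}→1
  3 left: {4,6,7}→2  {5,6,7}→1
  4 left: {4,5,6,7}→3
  5 left: {3,4,5,6,7}→3
  6 left: {2,3,4,5,6,7}→3
  placing 0:q first → 3 extensions

3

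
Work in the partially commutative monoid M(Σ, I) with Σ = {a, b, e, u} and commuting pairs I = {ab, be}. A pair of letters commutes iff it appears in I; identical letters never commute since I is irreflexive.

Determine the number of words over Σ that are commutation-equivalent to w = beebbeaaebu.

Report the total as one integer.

210

#0=b has no predecessor
#1=e has no predecessor
#2=e depends on [1:e]
#3=b depends on [0:b]
#4=b depends on [3:b]
#5=e depends on [2:e]
#6=a depends on [5:e]
#7=a depends on [6:a]
#8=e depends on [7:a]
#9=b depends on [4:b]
#10=u depends on [8:e, 9:b]
sources: [0:b, 1:e]
N(rest) = Σ N(rest − s) over sources s of rest; N(one piece) = 1:
  size 1 → [10]=1
  size 2 → [8,10]=1  [9,10]=1
  size 3 → [4,9,10]=1  [7,8,10]=1  [8,9,10]=2
  size 4 → [3,4,9,10]=1  [4,8,9,10]=3  [6,7,8,10]=1  [7,8,9,10]=3
  size 5 → [0,3,4,9,10]=1  [3,4,8,9,10]=4  [4,7,8,9,10]=6  [5,6,7,8,10]=1  [6,7,8,9,10]=4
  size 6 → [0,3,4,8,9,10]=5  [2,5,6,7,8,10]=1  [3,4,7,8,9,10]=10  [4,6,7,8,9,10]=10  [5,6,7,8,9,10]=5
  size 7 → [0,3,4,7,8,9,10]=15  [1,2,5,6,7,8,10]=1  [2,5,6,7,8,9,10]=6  [3,4,6,7,8,9,10]=20  [4,5,6,7,8,9,10]=15
  size 8 → [0,3,4,6,7,8,9,10]=35  [1,2,5,6,7,8,9,10]=7  [2,4,5,6,7,8,9,10]=21  [3,4,5,6,7,8,9,10]=35
  size 9 → [0,3,4,5,6,7,8,9,10]=70  [1,2,4,5,6,7,8,9,10]=28  [2,3,4,5,6,7,8,9,10]=56
  first=0(b) contributes 84
  first=1(e) contributes 126
|[w]| = 210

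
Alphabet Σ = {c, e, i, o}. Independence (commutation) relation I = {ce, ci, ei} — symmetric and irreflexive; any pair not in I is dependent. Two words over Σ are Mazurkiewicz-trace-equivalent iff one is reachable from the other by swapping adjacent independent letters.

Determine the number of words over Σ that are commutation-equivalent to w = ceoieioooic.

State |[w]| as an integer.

12

piece 0:c — minimal
piece 1:e — minimal
piece 2:o rests on {0:c, 1:e}
piece 3:i rests on {2:o}
piece 4:e rests on {2:o}
piece 5:i rests on {3:i}
piece 6:o rests on {4:e, 5:i}
piece 7:o rests on {6:o}
piece 8:o rests on {7:o}
piece 9:i rests on {8:o}
piece 10:c rests on {8:o}
minimal pieces: {0:c, 1:e}
ways to finish when only these pieces remain (= sum over removing one remaining piece with nothing left below it):
  1 left: {9}→1  {10}→1
  2 left: {9,10}→2
  3 left: {8,9,10}→2
  4 left: {7,8,9,10}→2
  5 left: {6,7,8,9,10}→2
  6 left: {4,6,7,8,9,10}→2  {5,6,7,8,9,10}→2
  7 left: {3,5,6,7,8,9,10}→2  {4,5,6,7,8,9,10}→4
  8 left: {3,4,5,6,7,8,9,10}→6
  9 left: {2,3,4,5,6,7,8,9,10}→6
  placing 0:c first → 6 extensions
  placing 1:e first → 6 extensions
total linear extensions = 12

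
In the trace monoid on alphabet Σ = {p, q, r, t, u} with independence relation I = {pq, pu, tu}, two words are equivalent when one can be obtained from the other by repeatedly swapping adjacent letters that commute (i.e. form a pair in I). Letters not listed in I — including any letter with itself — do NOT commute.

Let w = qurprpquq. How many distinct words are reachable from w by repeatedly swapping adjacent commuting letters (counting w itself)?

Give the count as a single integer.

4

#0=q has no predecessor
#1=u depends on [0:q]
#2=r depends on [1:u]
#3=p depends on [2:r]
#4=r depends on [3:p]
#5=p depends on [4:r]
#6=q depends on [4:r]
#7=u depends on [6:q]
#8=q depends on [7:u]
sources: [0:q]
N(rest) = Σ N(rest − s) over sources s of rest; N(one piece) = 1:
  size 1 → [5]=1  [8]=1
  size 2 → [5,8]=2  [7,8]=1
  size 3 → [5,7,8]=3  [6,7,8]=1
  size 4 → [5,6,7,8]=4
  size 5 → [4,5,6,7,8]=4
  size 6 → [3,4,5,6,7,8]=4
  size 7 → [2,3,4,5,6,7,8]=4
  first=0(q) contributes 4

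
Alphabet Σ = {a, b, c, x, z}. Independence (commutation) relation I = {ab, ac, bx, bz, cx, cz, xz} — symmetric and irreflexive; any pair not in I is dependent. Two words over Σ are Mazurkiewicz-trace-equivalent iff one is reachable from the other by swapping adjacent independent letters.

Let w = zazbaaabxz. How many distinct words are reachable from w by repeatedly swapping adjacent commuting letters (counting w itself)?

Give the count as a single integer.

piece 0:z — minimal
piece 1:a rests on {0:z}
piece 2:z rests on {1:a}
piece 3:b — minimal
piece 4:a rests on {2:z}
piece 5:a rests on {4:a}
piece 6:a rests on {5:a}
piece 7:b rests on {3:b}
piece 8:x rests on {6:a}
piece 9:z rests on {6:a}
minimal pieces: {0:z, 3:b}
ways to finish when only these pieces remain (= sum over removing one remaining piece with nothing left below it):
  1 left: {7}→1  {8}→1  {9}→1
  2 left: {3,7}→1  {7,8}→2  {7,9}→2  {8,9}→2
  3 left: {3,7,8}→3  {3,7,9}→3  {6,8,9}→2  {7,8,9}→6
  4 left: {3,7,8,9}→12  {5,6,8,9}→2  {6,7,8,9}→8
  5 left: {3,6,7,8,9}→20  {4,5,6,8,9}→2  {5,6,7,8,9}→10
  6 left: {2,4,5,6,8,9}→2  {3,5,6,7,8,9}→30  {4,5,6,7,8,9}→12
  7 left: {1,2,4,5,6,8,9}→2  {2,4,5,6,7,8,9}→14  {3,4,5,6,7,8,9}→42
  8 left: {0,1,2,4,5,6,8,9}→2  {1,2,4,5,6,7,8,9}→16  {2,3,4,5,6,7,8,9}→56
  placing 0:z first → 72 extensions
  placing 3:b first → 18 extensions
total linear extensions = 90

90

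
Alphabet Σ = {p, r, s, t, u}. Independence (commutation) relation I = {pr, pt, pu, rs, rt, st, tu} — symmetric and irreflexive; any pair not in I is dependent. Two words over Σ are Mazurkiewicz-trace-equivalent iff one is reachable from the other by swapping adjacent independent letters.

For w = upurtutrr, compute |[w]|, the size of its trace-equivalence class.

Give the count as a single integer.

0(u) covers ∅
1(p) covers ∅
2(u) covers 0:u
3(r) covers 2:u
4(t) covers ∅
5(u) covers 3:r
6(t) covers 4:t
7(r) covers 5:u
8(r) covers 7:r
floor of heap: 0:u, 1:p, 4:t
completions by unplaced set U, small U first (add the entries for U minus each lowest piece of U):
  |U|=1: {1}:1  {6}:1  {8}:1
  |U|=2: {1,6}:2  {1,8}:2  {4,6}:1  {6,8}:2  {7,8}:1
  |U|=3: {1,4,6}:3  {1,6,8}:6  {1,7,8}:3  {4,6,8}:3  {5,7,8}:1  {6,7,8}:3
  |U|=4: {1,4,6,8}:12  {1,5,7,8}:4  {1,6,7,8}:12  {3,5,7,8}:1  {4,6,7,8}:6  {5,6,7,8}:4
  |U|=5: {1,3,5,7,8}:5  {1,4,6,7,8}:30  {1,5,6,7,8}:20  {2,3,5,7,8}:1  {3,5,6,7,8}:5  {4,5,6,7,8}:10
  |U|=6: {0,2,3,5,7,8}:1  {1,2,3,5,7,8}:6  {1,3,5,6,7,8}:30  {1,4,5,6,7,8}:60  {2,3,5,6,7,8}:6  {3,4,5,6,7,8}:15
  |U|=7: {0,1,2,3,5,7,8}:7  {0,2,3,5,6,7,8}:7  {1,2,3,5,6,7,8}:42  {1,3,4,5,6,7,8}:105  {2,3,4,5,6,7,8}:21
  start at 0(u): 168
  start at 1(p): 28
  start at 4(t): 56
sum over floor = 252

252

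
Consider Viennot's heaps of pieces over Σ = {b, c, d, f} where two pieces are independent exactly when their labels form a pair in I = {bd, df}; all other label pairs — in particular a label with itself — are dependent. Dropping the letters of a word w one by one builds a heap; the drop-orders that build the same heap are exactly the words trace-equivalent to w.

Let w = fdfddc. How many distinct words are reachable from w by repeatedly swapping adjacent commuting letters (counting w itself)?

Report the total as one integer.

piece 0:f — minimal
piece 1:d — minimal
piece 2:f rests on {0:f}
piece 3:d rests on {1:d}
piece 4:d rests on {3:d}
piece 5:c rests on {2:f, 4:d}
minimal pieces: {0:f, 1:d}
ways to finish when only these pieces remain (= sum over removing one remaining piece with nothing left below it):
  1 left: {5}→1
  2 left: {2,5}→1  {4,5}→1
  3 left: {0,2,5}→1  {2,4,5}→2  {3,4,5}→1
  4 left: {0,2,4,5}→3  {1,3,4,5}→1  {2,3,4,5}→3
  placing 0:f first → 4 extensions
  placing 1:d first → 6 extensions
total linear extensions = 10

10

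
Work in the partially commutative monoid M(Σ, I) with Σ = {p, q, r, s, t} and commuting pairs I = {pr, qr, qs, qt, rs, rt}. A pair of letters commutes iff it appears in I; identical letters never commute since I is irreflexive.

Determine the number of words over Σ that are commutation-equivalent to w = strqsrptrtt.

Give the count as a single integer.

660

0(s) covers ∅
1(t) covers 0:s
2(r) covers ∅
3(q) covers ∅
4(s) covers 1:t
5(r) covers 2:r
6(p) covers 3:q, 4:s
7(t) covers 6:p
8(r) covers 5:r
9(t) covers 7:t
10(t) covers 9:t
floor of heap: 0:s, 2:r, 3:q
completions by unplaced set U, small U first (add the entries for U minus each lowest piece of U):
  |U|=1: {8}:1  {10}:1
  |U|=2: {5,8}:1  {8,10}:2  {9,10}:1
  |U|=3: {2,5,8}:1  {5,8,10}:3  {7,9,10}:1  {8,9,10}:3
  |U|=4: {2,5,8,10}:4  {5,8,9,10}:6  {6,7,9,10}:1  {7,8,9,10}:4
  |U|=5: {2,5,8,9,10}:10  {3,6,7,9,10}:1  {4,6,7,9,10}:1  {5,7,8,9,10}:10  {6,7,8,9,10}:5
  |U|=6: {1,4,6,7,9,10}:1  {2,5,7,8,9,10}:20  {3,4,6,7,9,10}:2  {3,6,7,8,9,10}:6  {4,6,7,8,9,10}:6  {5,6,7,8,9,10}:15
  |U|=7: {0,1,4,6,7,9,10}:1  {1,3,4,6,7,9,10}:3  {1,4,6,7,8,9,10}:7  {2,5,6,7,8,9,10}:35  {3,4,6,7,8,9,10}:14  {3,5,6,7,8,9,10}:21  {4,5,6,7,8,9,10}:21
  |U|=8: {0,1,3,4,6,7,9,10}:4  {0,1,4,6,7,8,9,10}:8  {1,3,4,6,7,8,9,10}:24  {1,4,5,6,7,8,9,10}:28  {2,3,5,6,7,8,9,10}:56  {2,4,5,6,7,8,9,10}:56  {3,4,5,6,7,8,9,10}:56
  |U|=9: {0,1,3,4,6,7,8,9,10}:36  {0,1,4,5,6,7,8,9,10}:36  {1,2,4,5,6,7,8,9,10}:84  {1,3,4,5,6,7,8,9,10}:108  {2,3,4,5,6,7,8,9,10}:168
  start at 0(s): 360
  start at 2(r): 180
  start at 3(q): 120
sum over floor = 660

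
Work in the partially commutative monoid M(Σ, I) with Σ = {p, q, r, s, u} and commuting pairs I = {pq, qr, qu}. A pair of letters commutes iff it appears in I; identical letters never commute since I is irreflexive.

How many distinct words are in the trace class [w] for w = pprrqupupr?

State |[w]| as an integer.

drop 0:p onto floor
drop 1:p onto {0:p}
drop 2:r onto {1:p}
drop 3:r onto {2:r}
drop 4:q onto floor
drop 5:u onto {3:r}
drop 6:p onto {5:u}
drop 7:u onto {6:p}
drop 8:p onto {7:u}
drop 9:r onto {8:p}
ground layer = {0:p, 4:q}
drop-orders for the pieces not yet dropped (sum over which currently-grounded one goes next):
  1 to go: {4} 1  {9} 1
  2 to go: {4,9} 2  {8,9} 1
  3 to go: {4,8,9} 3  {7,8,9} 1
  4 to go: {4,7,8,9} 4  {6,7,8,9} 1
  5 to go: {4,6,7,8,9} 5  {5,6,7,8,9} 1
  6 to go: {3,5,6,7,8,9} 1  {4,5,6,7,8,9} 6
  7 to go: {2,3,5,6,7,8,9} 1  {3,4,5,6,7,8,9} 7
  8 to go: {1,2,3,5,6,7,8,9} 1  {2,3,4,5,6,7,8,9} 8
  if 0:p drops first: 9 orders
  if 4:q drops first: 1 orders
heap linearizations: 10

10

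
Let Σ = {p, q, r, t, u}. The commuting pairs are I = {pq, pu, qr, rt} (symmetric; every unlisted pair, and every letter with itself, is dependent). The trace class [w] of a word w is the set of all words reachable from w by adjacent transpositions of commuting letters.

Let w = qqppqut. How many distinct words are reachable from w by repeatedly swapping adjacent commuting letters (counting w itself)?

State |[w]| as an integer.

15

drop 0:q onto floor
drop 1:q onto {0:q}
drop 2:p onto floor
drop 3:p onto {2:p}
drop 4:q onto {1:q}
drop 5:u onto {4:q}
drop 6:t onto {3:p, 5:u}
ground layer = {0:q, 2:p}
drop-orders for the pieces not yet dropped (sum over which currently-grounded one goes next):
  1 to go: {6} 1
  2 to go: {3,6} 1  {5,6} 1
  3 to go: {2,3,6} 1  {3,5,6} 2  {4,5,6} 1
  4 to go: {1,4,5,6} 1  {2,3,5,6} 3  {3,4,5,6} 3
  5 to go: {0,1,4,5,6} 1  {1,3,4,5,6} 4  {2,3,4,5,6} 6
  if 0:q drops first: 10 orders
  if 2:p drops first: 5 orders
heap linearizations: 15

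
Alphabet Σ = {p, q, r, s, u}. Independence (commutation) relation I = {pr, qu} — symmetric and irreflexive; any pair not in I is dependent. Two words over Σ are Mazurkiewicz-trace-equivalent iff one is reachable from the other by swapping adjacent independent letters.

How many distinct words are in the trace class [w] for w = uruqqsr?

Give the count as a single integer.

#0=u has no predecessor
#1=r depends on [0:u]
#2=u depends on [1:r]
#3=q depends on [1:r]
#4=q depends on [3:q]
#5=s depends on [2:u, 4:q]
#6=r depends on [5:s]
sources: [0:u]
N(rest) = Σ N(rest − s) over sources s of rest; N(one piece) = 1:
  size 1 → [6]=1
  size 2 → [5,6]=1
  size 3 → [2,5,6]=1  [4,5,6]=1
  size 4 → [2,4,5,6]=2  [3,4,5,6]=1
  size 5 → [2,3,4,5,6]=3
  first=0(u) contributes 3

3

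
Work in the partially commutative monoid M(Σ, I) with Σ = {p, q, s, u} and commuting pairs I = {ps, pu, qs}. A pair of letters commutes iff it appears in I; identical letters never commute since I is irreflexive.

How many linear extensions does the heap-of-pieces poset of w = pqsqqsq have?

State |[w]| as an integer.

#0=p has no predecessor
#1=q depends on [0:p]
#2=s has no predecessor
#3=q depends on [1:q]
#4=q depends on [3:q]
#5=s depends on [2:s]
#6=q depends on [4:q]
sources: [0:p, 2:s]
N(rest) = Σ N(rest − s) over sources s of rest; N(one piece) = 1:
  size 1 → [5]=1  [6]=1
  size 2 → [2,5]=1  [4,6]=1  [5,6]=2
  size 3 → [2,5,6]=3  [3,4,6]=1  [4,5,6]=3
  size 4 → [1,3,4,6]=1  [2,4,5,6]=6  [3,4,5,6]=4
  size 5 → [0,1,3,4,6]=1  [1,3,4,5,6]=5  [2,3,4,5,6]=10
  first=0(p) contributes 15
  first=2(s) contributes 6
|[w]| = 21

21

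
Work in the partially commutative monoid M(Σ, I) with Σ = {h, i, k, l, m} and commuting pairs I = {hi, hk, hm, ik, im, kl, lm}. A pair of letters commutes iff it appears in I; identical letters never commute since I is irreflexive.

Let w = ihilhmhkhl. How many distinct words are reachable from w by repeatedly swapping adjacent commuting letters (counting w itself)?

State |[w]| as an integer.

135

drop 0:i onto floor
drop 1:h onto floor
drop 2:i onto {0:i}
drop 3:l onto {1:h, 2:i}
drop 4:h onto {3:l}
drop 5:m onto floor
drop 6:h onto {4:h}
drop 7:k onto {5:m}
drop 8:h onto {6:h}
drop 9:l onto {8:h}
ground layer = {0:i, 1:h, 5:m}
drop-orders for the pieces not yet dropped (sum over which currently-grounded one goes next):
  1 to go: {7} 1  {9} 1
  2 to go: {5,7} 1  {7,9} 2  {8,9} 1
  3 to go: {5,7,9} 3  {6,8,9} 1  {7,8,9} 3
  4 to go: {4,6,8,9} 1  {5,7,8,9} 6  {6,7,8,9} 4
  5 to go: {3,4,6,8,9} 1  {4,6,7,8,9} 5  {5,6,7,8,9} 10
  6 to go: {1,3,4,6,8,9} 1  {2,3,4,6,8,9} 1  {3,4,6,7,8,9} 6  {4,5,6,7,8,9} 15
  7 to go: {0,2,3,4,6,8,9} 1  {1,2,3,4,6,8,9} 2  {1,3,4,6,7,8,9} 7  {2,3,4,6,7,8,9} 7  {3,4,5,6,7,8,9} 21
  8 to go: {0,1,2,3,4,6,8,9} 3  {0,2,3,4,6,7,8,9} 8  {1,2,3,4,6,7,8,9} 16  {1,3,4,5,6,7,8,9} 28  {2,3,4,5,6,7,8,9} 28
  if 0:i drops first: 72 orders
  if 1:h drops first: 36 orders
  if 5:m drops first: 27 orders
heap linearizations: 135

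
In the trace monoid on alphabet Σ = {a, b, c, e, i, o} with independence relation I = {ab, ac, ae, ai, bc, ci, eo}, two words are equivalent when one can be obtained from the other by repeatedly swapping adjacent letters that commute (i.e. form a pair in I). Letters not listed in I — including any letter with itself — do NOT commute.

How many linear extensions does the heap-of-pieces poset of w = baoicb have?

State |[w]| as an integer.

6

0(b) covers ∅
1(a) covers ∅
2(o) covers 0:b, 1:a
3(i) covers 2:o
4(c) covers 2:o
5(b) covers 3:i
floor of heap: 0:b, 1:a
completions by unplaced set U, small U first (add the entries for U minus each lowest piece of U):
  |U|=1: {4}:1  {5}:1
  |U|=2: {3,5}:1  {4,5}:2
  |U|=3: {3,4,5}:3
  |U|=4: {2,3,4,5}:3
  start at 0(b): 3
  start at 1(a): 3
sum over floor = 6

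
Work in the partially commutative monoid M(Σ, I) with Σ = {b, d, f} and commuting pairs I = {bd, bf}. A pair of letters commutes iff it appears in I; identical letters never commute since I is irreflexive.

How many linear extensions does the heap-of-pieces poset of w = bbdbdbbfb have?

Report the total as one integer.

piece 0:b — minimal
piece 1:b rests on {0:b}
piece 2:d — minimal
piece 3:b rests on {1:b}
piece 4:d rests on {2:d}
piece 5:b rests on {3:b}
piece 6:b rests on {5:b}
piece 7:f rests on {4:d}
piece 8:b rests on {6:b}
minimal pieces: {0:b, 2:d}
ways to finish when only these pieces remain (= sum over removing one remaining piece with nothing left below it):
  1 left: {7}→1  {8}→1
  2 left: {4,7}→1  {6,8}→1  {7,8}→2
  3 left: {2,4,7}→1  {4,7,8}→3  {5,6,8}→1  {6,7,8}→3
  4 left: {2,4,7,8}→4  {3,5,6,8}→1  {4,6,7,8}→6  {5,6,7,8}→4
  5 left: {1,3,5,6,8}→1  {2,4,6,7,8}→10  {3,5,6,7,8}→5  {4,5,6,7,8}→10
  6 left: {0,1,3,5,6,8}→1  {1,3,5,6,7,8}→6  {2,4,5,6,7,8}→20  {3,4,5,6,7,8}→15
  7 left: {0,1,3,5,6,7,8}→7  {1,3,4,5,6,7,8}→21  {2,3,4,5,6,7,8}→35
  placing 0:b first → 56 extensions
  placing 2:d first → 28 extensions
total linear extensions = 84

84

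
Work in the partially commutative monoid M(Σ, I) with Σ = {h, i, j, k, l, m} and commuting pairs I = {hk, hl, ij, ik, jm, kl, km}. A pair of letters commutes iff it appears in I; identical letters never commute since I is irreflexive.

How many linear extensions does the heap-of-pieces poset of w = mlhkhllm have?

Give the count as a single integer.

80

piece 0:m — minimal
piece 1:l rests on {0:m}
piece 2:h rests on {0:m}
piece 3:k — minimal
piece 4:h rests on {2:h}
piece 5:l rests on {1:l}
piece 6:l rests on {5:l}
piece 7:m rests on {4:h, 6:l}
minimal pieces: {0:m, 3:k}
ways to finish when only these pieces remain (= sum over removing one remaining piece with nothing left below it):
  1 left: {3}→1  {7}→1
  2 left: {3,7}→2  {4,7}→1  {6,7}→1
  3 left: {2,4,7}→1  {3,4,7}→3  {3,6,7}→3  {4,6,7}→2  {5,6,7}→1
  4 left: {1,5,6,7}→1  {2,3,4,7}→4  {2,4,6,7}→3  {3,4,6,7}→8  {3,5,6,7}→4  {4,5,6,7}→3
  5 left: {1,3,5,6,7}→5  {1,4,5,6,7}→4  {2,3,4,6,7}→15  {2,4,5,6,7}→6  {3,4,5,6,7}→15
  6 left: {1,2,4,5,6,7}→10  {1,3,4,5,6,7}→24  {2,3,4,5,6,7}→36
  placing 0:m first → 70 extensions
  placing 3:k first → 10 extensions
total linear extensions = 80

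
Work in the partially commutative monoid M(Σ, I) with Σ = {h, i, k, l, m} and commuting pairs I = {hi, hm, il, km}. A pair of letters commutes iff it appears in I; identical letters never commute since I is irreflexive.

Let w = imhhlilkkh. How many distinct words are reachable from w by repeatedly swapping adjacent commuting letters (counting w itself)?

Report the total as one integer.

0(i) covers ∅
1(m) covers 0:i
2(h) covers ∅
3(h) covers 2:h
4(l) covers 1:m, 3:h
5(i) covers 1:m
6(l) covers 4:l
7(k) covers 5:i, 6:l
8(k) covers 7:k
9(h) covers 8:k
floor of heap: 0:i, 2:h
completions by unplaced set U, small U first (add the entries for U minus each lowest piece of U):
  |U|=1: {9}:1
  |U|=2: {8,9}:1
  |U|=3: {7,8,9}:1
  |U|=4: {5,7,8,9}:1  {6,7,8,9}:1
  |U|=5: {4,6,7,8,9}:1  {5,6,7,8,9}:2
  |U|=6: {3,4,6,7,8,9}:1  {4,5,6,7,8,9}:3
  |U|=7: {1,4,5,6,7,8,9}:3  {2,3,4,6,7,8,9}:1  {3,4,5,6,7,8,9}:4
  |U|=8: {0,1,4,5,6,7,8,9}:3  {1,3,4,5,6,7,8,9}:7  {2,3,4,5,6,7,8,9}:5
  start at 0(i): 12
  start at 2(h): 10
sum over floor = 22

22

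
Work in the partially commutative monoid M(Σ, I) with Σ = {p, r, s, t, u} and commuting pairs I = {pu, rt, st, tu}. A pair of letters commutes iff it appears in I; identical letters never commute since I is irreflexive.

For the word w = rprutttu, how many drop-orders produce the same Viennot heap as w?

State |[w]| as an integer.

drop 0:r onto floor
drop 1:p onto {0:r}
drop 2:r onto {1:p}
drop 3:u onto {2:r}
drop 4:t onto {1:p}
drop 5:t onto {4:t}
drop 6:t onto {5:t}
drop 7:u onto {3:u}
ground layer = {0:r}
drop-orders for the pieces not yet dropped (sum over which currently-grounded one goes next):
  1 to go: {6} 1  {7} 1
  2 to go: {3,7} 1  {5,6} 1  {6,7} 2
  3 to go: {2,3,7} 1  {3,6,7} 3  {4,5,6} 1  {5,6,7} 3
  4 to go: {2,3,6,7} 4  {3,5,6,7} 6  {4,5,6,7} 4
  5 to go: {2,3,5,6,7} 10  {3,4,5,6,7} 10
  6 to go: {2,3,4,5,6,7} 20
  if 0:r drops first: 20 orders

20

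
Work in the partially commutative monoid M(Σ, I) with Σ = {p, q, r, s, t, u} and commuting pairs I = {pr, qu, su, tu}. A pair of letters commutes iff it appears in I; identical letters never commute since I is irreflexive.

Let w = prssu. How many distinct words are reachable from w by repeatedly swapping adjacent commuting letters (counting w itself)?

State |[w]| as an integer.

6

#0=p has no predecessor
#1=r has no predecessor
#2=s depends on [0:p, 1:r]
#3=s depends on [2:s]
#4=u depends on [0:p, 1:r]
sources: [0:p, 1:r]
N(rest) = Σ N(rest − s) over sources s of rest; N(one piece) = 1:
  size 1 → [3]=1  [4]=1
  size 2 → [2,3]=1  [3,4]=2
  size 3 → [2,3,4]=3
  first=0(p) contributes 3
  first=1(r) contributes 3
|[w]| = 6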